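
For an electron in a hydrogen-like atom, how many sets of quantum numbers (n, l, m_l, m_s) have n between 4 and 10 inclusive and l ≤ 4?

Treat each shell separately and count matching orbitals:
n=4 → 16; n=5 → 25; n=6 → 25; n=7 → 25; n=8 → 25; n=9 → 25; n=10 → 25.
Orbitals: 16 + 25 + 25 + 25 + 25 + 25 + 25 = 166. Including both spin states (m_s = ±1/2) gives 2 × 166 = 332 states.

332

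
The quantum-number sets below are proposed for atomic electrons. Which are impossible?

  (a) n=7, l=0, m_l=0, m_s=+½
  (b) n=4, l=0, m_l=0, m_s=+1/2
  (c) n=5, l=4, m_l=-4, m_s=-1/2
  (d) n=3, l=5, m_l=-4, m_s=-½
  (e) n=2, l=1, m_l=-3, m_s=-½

(d) and (e)

(d) has l = 5 ≥ n = 3, violating 0 ≤ l ≤ n−1.
(e) has |m_l| = 3 > l = 1, violating −l ≤ m_l ≤ l.
The remaining sets (a), (b), (c) satisfy all four rules.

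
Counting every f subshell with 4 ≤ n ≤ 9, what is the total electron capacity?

An f subshell (l = 3) exists for every n ≥ 4, so shells n = 4, 5, 6, 7, 8, 9 each contribute one — 6 subshells.
Since each f subshell holds 2(2·3+1) = 14 electrons, the total is 6 × 14 = 84.

84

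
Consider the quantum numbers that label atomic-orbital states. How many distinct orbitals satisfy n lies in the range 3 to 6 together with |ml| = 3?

12

For each n in the range, tally the orbitals obeying |ml| = 3:
n=4 → 2; n=5 → 4; n=6 → 6.
Total orbitals: 2 + 4 + 6 = 12.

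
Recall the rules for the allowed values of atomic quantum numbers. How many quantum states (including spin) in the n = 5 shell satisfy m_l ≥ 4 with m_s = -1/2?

For n = 5, l ranges over 0 … 4.
Orbitals with m_l ≥ 4, by l: l=4 → 1.
Orbitals: 1. With m_s fixed to a single value there is one state per orbital, giving 1 state.

1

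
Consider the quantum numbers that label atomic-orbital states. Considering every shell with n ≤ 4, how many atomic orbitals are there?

30

Total orbitals = 1² + 2² + 3² + 4² = 30.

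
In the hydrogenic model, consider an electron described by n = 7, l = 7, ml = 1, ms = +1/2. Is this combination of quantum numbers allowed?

No

The orbital quantum number must satisfy 0 ≤ l ≤ n−1. With n = 7 the allowed l values are 0, 1, 2, 3, 4, 5, 6, so l = 7 is out of range.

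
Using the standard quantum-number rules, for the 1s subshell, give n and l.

n = 1, l = 0

The leading integer gives n = 1; the letter 's' means l = 0.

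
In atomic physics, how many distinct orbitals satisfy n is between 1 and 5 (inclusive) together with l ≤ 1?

For each n in the range, tally the orbitals obeying l ≤ 1:
n=1 → 1; n=2 → 4; n=3 → 4; n=4 → 4; n=5 → 4.
Total orbitals: 1 + 4 + 4 + 4 + 4 = 17.

17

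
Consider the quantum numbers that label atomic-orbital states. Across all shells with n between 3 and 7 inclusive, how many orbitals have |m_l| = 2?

Per-shell orbital counts meeting the constraint:
n=3 → 2; n=4 → 4; n=5 → 6; n=6 → 8; n=7 → 10.
Total orbitals: 2 + 4 + 6 + 8 + 10 = 30.

30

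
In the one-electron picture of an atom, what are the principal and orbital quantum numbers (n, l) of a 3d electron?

The leading integer gives n = 3; the letter 'd' means l = 2.

n = 3, l = 2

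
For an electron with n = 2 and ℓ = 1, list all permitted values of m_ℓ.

m_ℓ takes every integer from −ℓ to +ℓ. With ℓ = 1 that gives the 3 values -1, 0, 1.

-1, 0, 1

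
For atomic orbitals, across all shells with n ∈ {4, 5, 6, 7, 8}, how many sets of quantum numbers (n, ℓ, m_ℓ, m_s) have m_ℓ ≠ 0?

Treat each shell separately and count matching orbitals:
n=4 → 12; n=5 → 20; n=6 → 30; n=7 → 42; n=8 → 56.
Orbitals: 12 + 20 + 30 + 42 + 56 = 160. Including both spin states (m_s = ±1/2) gives 2 × 160 = 320 states.

320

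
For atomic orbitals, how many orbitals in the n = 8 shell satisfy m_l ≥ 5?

6

With n = 8 the allowed l are 0, 1, …, 7.
Per l-value: l=5 → 1; l=6 → 2; l=7 → 3.
Total orbitals: 1 + 2 + 3 = 6.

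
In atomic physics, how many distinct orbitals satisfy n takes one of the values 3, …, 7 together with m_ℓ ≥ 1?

55

Go shell by shell, enumerating (ℓ, m_ℓ) with m_ℓ ≥ 1:
n=3 → 3; n=4 → 6; n=5 → 10; n=6 → 15; n=7 → 21.
Total orbitals: 3 + 6 + 10 + 15 + 21 = 55.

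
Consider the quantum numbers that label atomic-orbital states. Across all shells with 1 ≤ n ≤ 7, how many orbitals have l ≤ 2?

Count contributing orbitals for each principal shell:
n=1 → 1; n=2 → 4; n=3 → 9; n=4 → 9; n=5 → 9; n=6 → 9; n=7 → 9.
Total orbitals: 1 + 4 + 9 + 9 + 9 + 9 + 9 = 50.

50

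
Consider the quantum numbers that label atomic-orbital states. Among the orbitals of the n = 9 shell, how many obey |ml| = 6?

For n = 9, l ranges over 0 … 8.
The (l, ml) pairs meeting |ml| = 6 give: l=6 → 2; l=7 → 2; l=8 → 2.
Total orbitals: 2 + 2 + 2 = 6.

6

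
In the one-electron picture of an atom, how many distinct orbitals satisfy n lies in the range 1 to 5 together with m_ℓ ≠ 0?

Count contributing orbitals for each principal shell:
n=2 → 2; n=3 → 6; n=4 → 12; n=5 → 20.
Total orbitals: 2 + 6 + 12 + 20 = 40.

40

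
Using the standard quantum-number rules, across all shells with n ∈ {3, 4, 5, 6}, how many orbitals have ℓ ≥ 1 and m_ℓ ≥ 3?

10

Work shell by shell — for each n, count the (ℓ, m_ℓ) pairs that satisfy ℓ ≥ 1 and m_ℓ ≥ 3:
n=4 → 1; n=5 → 3; n=6 → 6.
Total orbitals: 1 + 3 + 6 = 10.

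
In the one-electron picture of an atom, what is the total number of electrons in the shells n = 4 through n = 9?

Shell n has n² orbitals: 4²=16 + 5²=25 + 6²=36 + 7²=49 + 8²=64 + 9²=81 = 271 orbitals.
Two spin states per orbital: 2 × 271 = 542 electrons.

542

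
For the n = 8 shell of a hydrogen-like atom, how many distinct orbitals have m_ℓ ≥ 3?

15

With n = 8 the allowed ℓ are 0, 1, …, 7.
Per ℓ-value: ℓ=3 → 1; ℓ=4 → 2; ℓ=5 → 3; ℓ=6 → 4; ℓ=7 → 5.
Total orbitals: 1 + 2 + 3 + 4 + 5 = 15.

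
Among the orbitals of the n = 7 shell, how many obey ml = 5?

The n = 7 shell has l = 0 through 6; check each.
The (l, ml) pairs meeting ml = 5 give: l=5 → 1; l=6 → 1.
Total orbitals: 1 + 1 = 2.

2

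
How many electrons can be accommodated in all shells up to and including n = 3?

Total orbitals = 1² + 2² + 3² = 14. Doubling for spin gives 28 electrons.

28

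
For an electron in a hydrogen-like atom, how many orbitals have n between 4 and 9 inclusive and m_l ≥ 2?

Work shell by shell — for each n, count the (l, m_l) pairs that satisfy m_l ≥ 2:
n=4 → 3; n=5 → 6; n=6 → 10; n=7 → 15; n=8 → 21; n=9 → 28.
Total orbitals: 3 + 6 + 10 + 15 + 21 + 28 = 83.

83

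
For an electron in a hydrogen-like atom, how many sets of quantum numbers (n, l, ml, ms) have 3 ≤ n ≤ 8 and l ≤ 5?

Per-shell orbital counts meeting the constraint:
n=3 → 9; n=4 → 16; n=5 → 25; n=6 → 36; n=7 → 36; n=8 → 36.
Orbitals: 9 + 16 + 25 + 36 + 36 + 36 = 158. Including both spin states (ms = ±1/2) gives 2 × 158 = 316 states.

316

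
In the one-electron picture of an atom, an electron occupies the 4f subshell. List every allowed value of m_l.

-3, -2, -1, 0, 1, 2, 3

The 4f subshell has l = 3, and m_l takes every integer from −l to +l. With l = 3 that gives the 7 values -3, -2, -1, 0, 1, 2, 3.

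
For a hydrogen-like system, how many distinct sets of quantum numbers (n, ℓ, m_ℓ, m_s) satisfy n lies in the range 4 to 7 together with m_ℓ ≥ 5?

Go shell by shell, enumerating (ℓ, m_ℓ) with m_ℓ ≥ 5:
n=6 → 1; n=7 → 3.
Orbitals: 1 + 3 = 4. Including both spin states (m_s = ±1/2) gives 2 × 4 = 8 states.

8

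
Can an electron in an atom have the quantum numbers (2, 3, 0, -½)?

No

The orbital quantum number must satisfy 0 ≤ l ≤ n−1. With n = 2 the allowed l values are 0, 1, so l = 3 is out of range.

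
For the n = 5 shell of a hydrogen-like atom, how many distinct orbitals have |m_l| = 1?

8

The n = 5 shell has l = 0 through 4; check each.
The (l, m_l) pairs meeting |m_l| = 1 give: l=1 → 2; l=2 → 2; l=3 → 2; l=4 → 2.
Total orbitals: 2 + 2 + 2 + 2 = 8.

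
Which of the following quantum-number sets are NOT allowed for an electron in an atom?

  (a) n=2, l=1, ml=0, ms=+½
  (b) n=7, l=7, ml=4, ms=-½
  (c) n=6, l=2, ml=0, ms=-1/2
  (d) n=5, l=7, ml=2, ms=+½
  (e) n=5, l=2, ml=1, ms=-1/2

(b) has l = 7 ≥ n = 7, violating 0 ≤ l ≤ n−1.
(d) has l = 7 ≥ n = 5, violating 0 ≤ l ≤ n−1.
The remaining sets (a), (c), (e) satisfy all four rules.

(b) and (d)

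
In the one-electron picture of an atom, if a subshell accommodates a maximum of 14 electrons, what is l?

2(2l+1) = 14 ⇒ 2l+1 = 7 ⇒ l = 3.

l = 3 (f)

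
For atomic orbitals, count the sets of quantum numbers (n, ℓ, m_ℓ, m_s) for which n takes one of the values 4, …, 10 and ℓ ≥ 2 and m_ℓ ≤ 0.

Per-shell orbital counts meeting the constraint:
n=4 → 7; n=5 → 12; n=6 → 18; n=7 → 25; n=8 → 33; n=9 → 42; n=10 → 52.
Orbitals: 7 + 12 + 18 + 25 + 33 + 42 + 52 = 189. Including both spin states (m_s = ±1/2) gives 2 × 189 = 378 states.

378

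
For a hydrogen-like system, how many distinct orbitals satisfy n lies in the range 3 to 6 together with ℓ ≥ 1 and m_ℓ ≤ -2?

20

Go shell by shell, enumerating (ℓ, m_ℓ) with ℓ ≥ 1 and m_ℓ ≤ -2:
n=3 → 1; n=4 → 3; n=5 → 6; n=6 → 10.
Total orbitals: 1 + 3 + 6 + 10 = 20.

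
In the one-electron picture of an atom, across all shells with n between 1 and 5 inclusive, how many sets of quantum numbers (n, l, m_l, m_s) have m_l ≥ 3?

Work shell by shell — for each n, count the (l, m_l) pairs that satisfy m_l ≥ 3:
n=4 → 1; n=5 → 3.
Orbitals: 1 + 3 = 4. Including both spin states (m_s = ±1/2) gives 2 × 4 = 8 states.

8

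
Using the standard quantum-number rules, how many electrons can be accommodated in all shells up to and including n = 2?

10

Total orbitals = 1² + 2² = 5. Doubling for spin gives 10 electrons.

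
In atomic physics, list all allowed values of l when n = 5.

0, 1, 2, 3, 4

l is an integer with 0 ≤ l ≤ n−1, so for n = 5: l = 0, 1, 2, 3, 4.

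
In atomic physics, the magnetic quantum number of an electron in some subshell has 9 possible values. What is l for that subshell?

m_l ranges over 2l+1 integers, so 2l+1 = 9 ⇒ l = 4.

l = 4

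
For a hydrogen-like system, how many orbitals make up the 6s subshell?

1

A subshell has 2l+1 orbitals; with l = 0, that's 1.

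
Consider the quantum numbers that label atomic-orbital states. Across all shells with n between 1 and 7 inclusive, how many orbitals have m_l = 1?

Treat each shell separately and count matching orbitals:
n=2 → 1; n=3 → 2; n=4 → 3; n=5 → 4; n=6 → 5; n=7 → 6.
Total orbitals: 1 + 2 + 3 + 4 + 5 + 6 = 21.

21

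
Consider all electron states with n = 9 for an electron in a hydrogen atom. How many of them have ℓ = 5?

22

Per ℓ-value: ℓ=5 → 11.
Orbitals: 11. Each orbital carries two spin states, so 11 × 2 = 22 states.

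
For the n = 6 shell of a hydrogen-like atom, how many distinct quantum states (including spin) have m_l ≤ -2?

For n = 6, l ranges over 0 … 5.
Contributions: l=2 → 1; l=3 → 2; l=4 → 3; l=5 → 4.
Orbitals: 1 + 2 + 3 + 4 = 10. Each orbital carries two spin states, so 10 × 2 = 20 states.

20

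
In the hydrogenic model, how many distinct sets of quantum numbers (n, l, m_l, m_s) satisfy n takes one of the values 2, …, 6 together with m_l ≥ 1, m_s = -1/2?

35

Go shell by shell, enumerating (l, m_l) with m_l ≥ 1:
n=2 → 1; n=3 → 3; n=4 → 6; n=5 → 10; n=6 → 15.
Orbitals: 1 + 3 + 6 + 10 + 15 = 35. With m_s fixed to -1/2 there is one state per orbital, so 35 states.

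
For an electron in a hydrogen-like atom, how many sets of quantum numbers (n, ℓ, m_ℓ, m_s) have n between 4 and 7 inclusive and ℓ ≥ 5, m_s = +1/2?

35

Go shell by shell, enumerating (ℓ, m_ℓ) with ℓ ≥ 5:
n=6 → 11; n=7 → 24.
Orbitals: 11 + 24 = 35. With m_s fixed to +1/2 there is one state per orbital, so 35 states.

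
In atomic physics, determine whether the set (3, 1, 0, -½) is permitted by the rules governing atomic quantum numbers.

Valid

n = 3 is a positive integer. l = 1 satisfies 0 ≤ l ≤ n−1 = 2. m_l = 0 lies in the range −l … +l (here −1 … 1). m_s = -1/2 is one of ±1/2.
All four constraints are satisfied.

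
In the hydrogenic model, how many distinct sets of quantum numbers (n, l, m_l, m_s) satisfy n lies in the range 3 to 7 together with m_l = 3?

20

Go shell by shell, enumerating (l, m_l) with m_l = 3:
n=4 → 1; n=5 → 2; n=6 → 3; n=7 → 4.
Orbitals: 1 + 2 + 3 + 4 = 10. Including both spin states (m_s = ±1/2) gives 2 × 10 = 20 states.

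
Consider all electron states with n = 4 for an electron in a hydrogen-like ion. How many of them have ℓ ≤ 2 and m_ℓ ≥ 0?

The (ℓ, m_ℓ) pairs meeting ℓ ≤ 2 and m_ℓ ≥ 0 give: ℓ=0 → 1; ℓ=1 → 2; ℓ=2 → 3.
Orbitals: 1 + 2 + 3 = 6. Each orbital carries two spin states, so 6 × 2 = 12 states.

12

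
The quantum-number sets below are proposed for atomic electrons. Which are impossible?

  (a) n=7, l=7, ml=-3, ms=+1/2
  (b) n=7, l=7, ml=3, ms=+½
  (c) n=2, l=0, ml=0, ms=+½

(a) has l = 7 ≥ n = 7, violating 0 ≤ l ≤ n−1.
(b) has l = 7 ≥ n = 7, violating 0 ≤ l ≤ n−1.
The remaining set (c) satisfies all four rules.

(a) and (b)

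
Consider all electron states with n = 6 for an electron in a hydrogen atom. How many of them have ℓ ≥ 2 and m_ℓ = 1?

With n = 6 the allowed ℓ are 0, 1, …, 5.
The (ℓ, m_ℓ) pairs meeting ℓ ≥ 2 and m_ℓ = 1 give: ℓ=2 → 1; ℓ=3 → 1; ℓ=4 → 1; ℓ=5 → 1.
Orbitals: 1 + 1 + 1 + 1 = 4. Each orbital carries two spin states, so 4 × 2 = 8 states.

8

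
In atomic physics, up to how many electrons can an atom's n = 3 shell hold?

A shell holds 2n² electrons: 2 × 3² = 2 × 9 = 18.

18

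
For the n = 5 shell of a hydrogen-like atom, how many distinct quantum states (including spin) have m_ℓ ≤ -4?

The n = 5 shell has ℓ = 0 through 4; check each.
Per ℓ-value: ℓ=4 → 1.
Orbitals: 1. Each orbital carries two spin states, so 1 × 2 = 2 states.

2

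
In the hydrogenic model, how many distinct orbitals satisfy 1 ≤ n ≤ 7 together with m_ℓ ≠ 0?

112

Count contributing orbitals for each principal shell:
n=2 → 2; n=3 → 6; n=4 → 12; n=5 → 20; n=6 → 30; n=7 → 42.
Total orbitals: 2 + 6 + 12 + 20 + 30 + 42 = 112.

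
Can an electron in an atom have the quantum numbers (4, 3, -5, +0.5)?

The magnetic quantum number must satisfy −ℓ ≤ m_ℓ ≤ ℓ. With ℓ = 3, m_ℓ can only be -3, -2, -1, 0, 1, 2, 3, so m_ℓ = -5 is forbidden.

Invalid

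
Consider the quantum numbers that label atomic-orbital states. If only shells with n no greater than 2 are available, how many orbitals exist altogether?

5

Total orbitals = 1² + 2² = 5.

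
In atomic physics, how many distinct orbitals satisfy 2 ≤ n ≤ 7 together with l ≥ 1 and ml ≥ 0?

Go shell by shell, enumerating (l, ml) with l ≥ 1 and ml ≥ 0:
n=2 → 2; n=3 → 5; n=4 → 9; n=5 → 14; n=6 → 20; n=7 → 27.
Total orbitals: 2 + 5 + 9 + 14 + 20 + 27 = 77.

77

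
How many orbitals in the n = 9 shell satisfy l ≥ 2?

77

With n = 9 the allowed l are 0, 1, …, 8.
The (l, m_l) pairs meeting l ≥ 2 give: l=2 → 5; l=3 → 7; l=4 → 9; l=5 → 11; l=6 → 13; l=7 → 15; l=8 → 17.
Total orbitals: 5 + 7 + 9 + 11 + 13 + 15 + 17 = 77.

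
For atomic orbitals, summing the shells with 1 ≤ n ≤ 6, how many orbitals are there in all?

Shell n has n² orbitals: 1²=1 + 2²=4 + 3²=9 + 4²=16 + 5²=25 + 6²=36 = 91 orbitals.

91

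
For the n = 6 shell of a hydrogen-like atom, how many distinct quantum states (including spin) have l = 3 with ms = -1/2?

The n = 6 shell has l = 0 through 5; check each.
Contributions: l=3 → 7.
Orbitals: 7. With ms fixed to a single value there is one state per orbital, giving 7 states.

7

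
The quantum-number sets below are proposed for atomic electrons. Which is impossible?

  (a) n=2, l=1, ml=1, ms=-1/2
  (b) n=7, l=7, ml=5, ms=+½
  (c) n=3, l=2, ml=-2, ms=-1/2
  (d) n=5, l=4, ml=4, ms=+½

(b) has l = 7 ≥ n = 7, violating 0 ≤ l ≤ n−1.
The remaining sets (a), (c), (d) satisfy all four rules.

(b)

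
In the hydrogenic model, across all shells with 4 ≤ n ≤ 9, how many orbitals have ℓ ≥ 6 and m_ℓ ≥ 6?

10

Count contributing orbitals for each principal shell:
n=7 → 1; n=8 → 3; n=9 → 6.
Total orbitals: 1 + 3 + 6 = 10.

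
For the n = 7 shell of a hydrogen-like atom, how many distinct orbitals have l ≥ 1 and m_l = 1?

With n = 7 the allowed l are 0, 1, …, 6.
Contributions: l=1 → 1; l=2 → 1; l=3 → 1; l=4 → 1; l=5 → 1; l=6 → 1.
Total orbitals: 1 + 1 + 1 + 1 + 1 + 1 = 6.

6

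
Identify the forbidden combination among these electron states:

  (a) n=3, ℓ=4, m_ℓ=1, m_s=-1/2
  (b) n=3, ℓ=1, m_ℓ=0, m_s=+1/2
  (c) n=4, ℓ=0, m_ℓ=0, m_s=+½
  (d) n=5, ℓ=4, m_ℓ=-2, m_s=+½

(a)

(a) has ℓ = 4 ≥ n = 3, violating 0 ≤ ℓ ≤ n−1.
The remaining sets (b), (c), (d) satisfy all four rules.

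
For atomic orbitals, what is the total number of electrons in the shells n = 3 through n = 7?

270

Shell n has n² orbitals: 3²=9 + 4²=16 + 5²=25 + 6²=36 + 7²=49 = 135 orbitals.
Two spin states per orbital: 2 × 135 = 270 electrons.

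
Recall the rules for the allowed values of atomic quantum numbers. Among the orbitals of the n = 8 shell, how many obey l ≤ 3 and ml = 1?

The n = 8 shell has l = 0 through 7; check each.
Contributions: l=1 → 1; l=2 → 1; l=3 → 1.
Total orbitals: 1 + 1 + 1 = 3.

3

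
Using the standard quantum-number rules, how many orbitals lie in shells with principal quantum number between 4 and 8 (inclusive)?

190

Shell n has n² orbitals: 4²=16 + 5²=25 + 6²=36 + 7²=49 + 8²=64 = 190 orbitals.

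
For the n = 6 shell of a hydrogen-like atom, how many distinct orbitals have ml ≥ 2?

10

With n = 6 the allowed l are 0, 1, …, 5.
Orbitals with ml ≥ 2, by l: l=2 → 1; l=3 → 2; l=4 → 3; l=5 → 4.
Total orbitals: 1 + 2 + 3 + 4 = 10.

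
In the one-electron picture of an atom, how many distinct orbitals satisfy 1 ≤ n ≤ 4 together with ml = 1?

For each n in the range, tally the orbitals obeying ml = 1:
n=2 → 1; n=3 → 2; n=4 → 3.
Total orbitals: 1 + 2 + 3 = 6.

6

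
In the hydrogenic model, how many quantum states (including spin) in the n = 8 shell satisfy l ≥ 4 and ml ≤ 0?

52

With n = 8 the allowed l are 0, 1, …, 7.
Per l-value: l=4 → 5; l=5 → 6; l=6 → 7; l=7 → 8.
Orbitals: 5 + 6 + 7 + 8 = 26. Each orbital carries two spin states, so 26 × 2 = 52 states.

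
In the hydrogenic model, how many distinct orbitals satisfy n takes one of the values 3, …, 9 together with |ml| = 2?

56

Treat each shell separately and count matching orbitals:
n=3 → 2; n=4 → 4; n=5 → 6; n=6 → 8; n=7 → 10; n=8 → 12; n=9 → 14.
Total orbitals: 2 + 4 + 6 + 8 + 10 + 12 + 14 = 56.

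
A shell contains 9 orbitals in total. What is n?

n = 3

n² = 9 ⇒ n = 3.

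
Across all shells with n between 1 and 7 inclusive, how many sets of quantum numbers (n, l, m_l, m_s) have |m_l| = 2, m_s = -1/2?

Go shell by shell, enumerating (l, m_l) with |m_l| = 2:
n=3 → 2; n=4 → 4; n=5 → 6; n=6 → 8; n=7 → 10.
Orbitals: 2 + 4 + 6 + 8 + 10 = 30. With m_s fixed to -1/2 there is one state per orbital, so 30 states.

30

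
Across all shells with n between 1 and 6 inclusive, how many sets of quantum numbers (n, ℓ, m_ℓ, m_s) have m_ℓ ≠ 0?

For each n in the range, tally the orbitals obeying m_ℓ ≠ 0:
n=2 → 2; n=3 → 6; n=4 → 12; n=5 → 20; n=6 → 30.
Orbitals: 2 + 6 + 12 + 20 + 30 = 70. Including both spin states (m_s = ±1/2) gives 2 × 70 = 140 states.

140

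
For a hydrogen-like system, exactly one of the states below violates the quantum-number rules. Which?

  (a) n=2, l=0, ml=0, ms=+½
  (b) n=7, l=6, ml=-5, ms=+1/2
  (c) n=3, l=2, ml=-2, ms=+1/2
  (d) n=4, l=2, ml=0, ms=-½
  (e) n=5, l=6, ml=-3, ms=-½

(e) has l = 6 ≥ n = 5, violating 0 ≤ l ≤ n−1.
The remaining sets (a), (b), (c), (d) satisfy all four rules.

(e)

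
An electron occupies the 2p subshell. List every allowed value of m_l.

The 2p subshell has l = 1, and m_l takes every integer from −l to +l. With l = 1 that gives the 3 values -1, 0, 1.

-1, 0, 1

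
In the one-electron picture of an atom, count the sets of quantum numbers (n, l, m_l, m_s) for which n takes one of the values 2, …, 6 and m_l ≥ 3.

20

Per-shell orbital counts meeting the constraint:
n=4 → 1; n=5 → 3; n=6 → 6.
Orbitals: 1 + 3 + 6 = 10. Including both spin states (m_s = ±1/2) gives 2 × 10 = 20 states.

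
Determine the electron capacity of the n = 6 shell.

A shell holds 2n² electrons: 2 × 6² = 2 × 36 = 72.

72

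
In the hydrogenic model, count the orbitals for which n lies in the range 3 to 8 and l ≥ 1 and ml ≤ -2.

56

For each n in the range, tally the orbitals obeying l ≥ 1 and ml ≤ -2:
n=3 → 1; n=4 → 3; n=5 → 6; n=6 → 10; n=7 → 15; n=8 → 21.
Total orbitals: 1 + 3 + 6 + 10 + 15 + 21 = 56.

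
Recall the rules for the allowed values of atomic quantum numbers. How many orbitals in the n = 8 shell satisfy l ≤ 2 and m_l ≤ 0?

6

The (l, m_l) pairs meeting l ≤ 2 and m_l ≤ 0 give: l=0 → 1; l=1 → 2; l=2 → 3.
Total orbitals: 1 + 2 + 3 = 6.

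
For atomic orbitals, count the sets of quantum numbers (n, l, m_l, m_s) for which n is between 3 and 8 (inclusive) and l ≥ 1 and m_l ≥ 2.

112

Treat each shell separately and count matching orbitals:
n=3 → 1; n=4 → 3; n=5 → 6; n=6 → 10; n=7 → 15; n=8 → 21.
Orbitals: 1 + 3 + 6 + 10 + 15 + 21 = 56. Including both spin states (m_s = ±1/2) gives 2 × 56 = 112 states.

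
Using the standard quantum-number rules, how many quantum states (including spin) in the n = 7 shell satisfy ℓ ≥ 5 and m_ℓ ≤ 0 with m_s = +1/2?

For n = 7, ℓ ranges over 0 … 6.
Orbitals with ℓ ≥ 5 and m_ℓ ≤ 0, by ℓ: ℓ=5 → 6; ℓ=6 → 7.
Orbitals: 6 + 7 = 13. With m_s fixed to a single value there is one state per orbital, giving 13 states.

13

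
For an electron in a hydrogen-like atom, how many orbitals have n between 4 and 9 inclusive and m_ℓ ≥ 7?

4

Count contributing orbitals for each principal shell:
n=8 → 1; n=9 → 3.
Total orbitals: 1 + 3 = 4.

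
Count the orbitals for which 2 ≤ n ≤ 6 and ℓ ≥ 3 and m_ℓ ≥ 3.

10

For each n in the range, tally the orbitals obeying ℓ ≥ 3 and m_ℓ ≥ 3:
n=4 → 1; n=5 → 3; n=6 → 6.
Total orbitals: 1 + 3 + 6 = 10.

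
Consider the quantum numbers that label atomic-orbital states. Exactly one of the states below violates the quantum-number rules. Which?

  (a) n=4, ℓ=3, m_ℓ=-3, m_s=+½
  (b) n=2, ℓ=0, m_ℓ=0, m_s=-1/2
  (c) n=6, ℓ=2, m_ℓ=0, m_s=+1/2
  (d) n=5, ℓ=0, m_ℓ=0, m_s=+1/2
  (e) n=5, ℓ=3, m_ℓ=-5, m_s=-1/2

(e)

(e) has |m_ℓ| = 5 > ℓ = 3, violating −ℓ ≤ m_ℓ ≤ ℓ.
The remaining sets (a), (b), (c), (d) satisfy all four rules.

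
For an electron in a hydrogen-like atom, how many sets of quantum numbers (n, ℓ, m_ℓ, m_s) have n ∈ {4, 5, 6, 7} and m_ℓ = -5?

Per-shell orbital counts meeting the constraint:
n=6 → 1; n=7 → 2.
Orbitals: 1 + 2 = 3. Including both spin states (m_s = ±1/2) gives 2 × 3 = 6 states.

6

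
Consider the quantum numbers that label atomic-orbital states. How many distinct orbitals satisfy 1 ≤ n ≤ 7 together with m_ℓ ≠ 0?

Work shell by shell — for each n, count the (ℓ, m_ℓ) pairs that satisfy m_ℓ ≠ 0:
n=2 → 2; n=3 → 6; n=4 → 12; n=5 → 20; n=6 → 30; n=7 → 42.
Total orbitals: 2 + 6 + 12 + 20 + 30 + 42 = 112.

112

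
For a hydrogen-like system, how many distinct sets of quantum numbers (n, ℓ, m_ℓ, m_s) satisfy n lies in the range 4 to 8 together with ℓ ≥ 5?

148

For each n in the range, tally the orbitals obeying ℓ ≥ 5:
n=6 → 11; n=7 → 24; n=8 → 39.
Orbitals: 11 + 24 + 39 = 74. Including both spin states (m_s = ±1/2) gives 2 × 74 = 148 states.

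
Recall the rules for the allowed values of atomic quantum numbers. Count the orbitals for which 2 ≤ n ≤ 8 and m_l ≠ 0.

Go shell by shell, enumerating (l, m_l) with m_l ≠ 0:
n=2 → 2; n=3 → 6; n=4 → 12; n=5 → 20; n=6 → 30; n=7 → 42; n=8 → 56.
Total orbitals: 2 + 6 + 12 + 20 + 30 + 42 + 56 = 168.

168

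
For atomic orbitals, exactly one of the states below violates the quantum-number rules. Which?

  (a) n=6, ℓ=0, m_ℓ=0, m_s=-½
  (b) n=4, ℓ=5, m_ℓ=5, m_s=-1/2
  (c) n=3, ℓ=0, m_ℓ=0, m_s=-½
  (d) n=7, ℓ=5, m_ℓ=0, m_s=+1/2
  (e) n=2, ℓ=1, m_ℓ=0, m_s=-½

(b) has ℓ = 5 ≥ n = 4, violating 0 ≤ ℓ ≤ n−1.
The remaining sets (a), (c), (d), (e) satisfy all four rules.

(b)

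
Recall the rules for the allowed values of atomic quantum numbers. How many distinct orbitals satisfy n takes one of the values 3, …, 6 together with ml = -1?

Treat each shell separately and count matching orbitals:
n=3 → 2; n=4 → 3; n=5 → 4; n=6 → 5.
Total orbitals: 2 + 3 + 4 + 5 = 14.

14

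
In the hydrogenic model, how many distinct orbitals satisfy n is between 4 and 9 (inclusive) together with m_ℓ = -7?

3

Count contributing orbitals for each principal shell:
n=8 → 1; n=9 → 2.
Total orbitals: 1 + 2 = 3.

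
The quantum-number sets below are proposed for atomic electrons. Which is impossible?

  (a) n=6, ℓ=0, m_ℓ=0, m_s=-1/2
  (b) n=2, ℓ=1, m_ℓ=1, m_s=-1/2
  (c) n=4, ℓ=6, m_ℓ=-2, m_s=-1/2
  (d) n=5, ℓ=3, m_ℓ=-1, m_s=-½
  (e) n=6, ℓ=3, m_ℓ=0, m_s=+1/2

(c)

(c) has ℓ = 6 ≥ n = 4, violating 0 ≤ ℓ ≤ n−1.
The remaining sets (a), (b), (d), (e) satisfy all four rules.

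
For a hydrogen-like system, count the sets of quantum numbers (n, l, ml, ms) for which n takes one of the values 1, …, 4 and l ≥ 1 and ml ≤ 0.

Go shell by shell, enumerating (l, ml) with l ≥ 1 and ml ≤ 0:
n=2 → 2; n=3 → 5; n=4 → 9.
Orbitals: 2 + 5 + 9 = 16. Including both spin states (ms = ±1/2) gives 2 × 16 = 32 states.

32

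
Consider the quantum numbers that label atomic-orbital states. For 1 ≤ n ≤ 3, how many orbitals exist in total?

14

Total orbitals = 1² + 2² + 3² = 14.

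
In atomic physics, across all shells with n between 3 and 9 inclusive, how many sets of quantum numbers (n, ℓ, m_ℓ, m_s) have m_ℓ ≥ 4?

Per-shell orbital counts meeting the constraint:
n=5 → 1; n=6 → 3; n=7 → 6; n=8 → 10; n=9 → 15.
Orbitals: 1 + 3 + 6 + 10 + 15 = 35. Including both spin states (m_s = ±1/2) gives 2 × 35 = 70 states.

70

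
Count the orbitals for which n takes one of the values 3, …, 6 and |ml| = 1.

Treat each shell separately and count matching orbitals:
n=3 → 4; n=4 → 6; n=5 → 8; n=6 → 10.
Total orbitals: 4 + 6 + 8 + 10 = 28.

28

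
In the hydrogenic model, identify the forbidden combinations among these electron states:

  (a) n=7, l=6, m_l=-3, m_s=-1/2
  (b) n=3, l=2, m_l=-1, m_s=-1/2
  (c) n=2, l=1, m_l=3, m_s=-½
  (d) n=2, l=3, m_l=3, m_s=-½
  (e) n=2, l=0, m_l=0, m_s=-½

(c) has |m_l| = 3 > l = 1, violating −l ≤ m_l ≤ l.
(d) has l = 3 ≥ n = 2, violating 0 ≤ l ≤ n−1.
The remaining sets (a), (b), (e) satisfy all four rules.

(c) and (d)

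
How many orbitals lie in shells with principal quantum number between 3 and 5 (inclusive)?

Shell n has n² orbitals: 3²=9 + 4²=16 + 5²=25 = 50 orbitals.

50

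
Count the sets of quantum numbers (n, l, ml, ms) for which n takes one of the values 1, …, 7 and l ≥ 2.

Work shell by shell — for each n, count the (l, ml) pairs that satisfy l ≥ 2:
n=3 → 5; n=4 → 12; n=5 → 21; n=6 → 32; n=7 → 45.
Orbitals: 5 + 12 + 21 + 32 + 45 = 115. Including both spin states (ms = ±1/2) gives 2 × 115 = 230 states.

230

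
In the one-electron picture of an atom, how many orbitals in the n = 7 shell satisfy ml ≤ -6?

Go through l = 0, …, 6 (the values permitted for n = 7).
Orbitals with ml ≤ -6, by l: l=6 → 1.
Total orbitals: 1.

1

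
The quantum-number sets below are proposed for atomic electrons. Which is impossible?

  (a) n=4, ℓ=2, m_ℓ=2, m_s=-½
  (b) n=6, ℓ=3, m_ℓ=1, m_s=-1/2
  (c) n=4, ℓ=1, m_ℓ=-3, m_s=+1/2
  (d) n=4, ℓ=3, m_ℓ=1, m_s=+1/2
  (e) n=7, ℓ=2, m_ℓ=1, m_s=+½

(c) has |m_ℓ| = 3 > ℓ = 1, violating −ℓ ≤ m_ℓ ≤ ℓ.
The remaining sets (a), (b), (d), (e) satisfy all four rules.

(c)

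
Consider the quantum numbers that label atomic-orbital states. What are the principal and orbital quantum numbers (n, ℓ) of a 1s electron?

The leading integer gives n = 1; the letter 's' means ℓ = 0.

n = 1, ℓ = 0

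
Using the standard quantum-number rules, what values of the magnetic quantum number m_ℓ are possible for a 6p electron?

The 6p subshell has ℓ = 1, and m_ℓ takes every integer from −ℓ to +ℓ. With ℓ = 1 that gives the 3 values -1, 0, 1.

-1, 0, 1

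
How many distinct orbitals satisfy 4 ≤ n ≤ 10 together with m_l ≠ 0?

Treat each shell separately and count matching orbitals:
n=4 → 12; n=5 → 20; n=6 → 30; n=7 → 42; n=8 → 56; n=9 → 72; n=10 → 90.
Total orbitals: 12 + 20 + 30 + 42 + 56 + 72 + 90 = 322.

322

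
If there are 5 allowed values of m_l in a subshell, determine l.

l = 2 (d)

m_l ranges over 2l+1 integers, so 2l+1 = 5 ⇒ l = 2.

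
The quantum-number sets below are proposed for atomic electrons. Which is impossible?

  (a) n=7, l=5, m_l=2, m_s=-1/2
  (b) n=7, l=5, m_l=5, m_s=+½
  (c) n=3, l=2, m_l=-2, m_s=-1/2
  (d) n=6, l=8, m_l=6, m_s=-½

(d) has l = 8 ≥ n = 6, violating 0 ≤ l ≤ n−1.
The remaining sets (a), (b), (c) satisfy all four rules.

(d)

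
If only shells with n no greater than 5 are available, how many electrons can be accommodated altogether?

Total orbitals = 1² + 2² + 3² + 4² + 5² = 55. Doubling for spin gives 110 electrons.

110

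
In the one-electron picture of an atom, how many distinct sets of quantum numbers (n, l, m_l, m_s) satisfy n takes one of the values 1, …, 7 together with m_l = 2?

30

Treat each shell separately and count matching orbitals:
n=3 → 1; n=4 → 2; n=5 → 3; n=6 → 4; n=7 → 5.
Orbitals: 1 + 2 + 3 + 4 + 5 = 15. Including both spin states (m_s = ±1/2) gives 2 × 15 = 30 states.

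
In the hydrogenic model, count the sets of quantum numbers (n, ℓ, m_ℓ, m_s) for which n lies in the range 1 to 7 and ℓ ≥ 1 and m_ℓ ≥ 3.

40

Treat each shell separately and count matching orbitals:
n=4 → 1; n=5 → 3; n=6 → 6; n=7 → 10.
Orbitals: 1 + 3 + 6 + 10 = 20. Including both spin states (m_s = ±1/2) gives 2 × 20 = 40 states.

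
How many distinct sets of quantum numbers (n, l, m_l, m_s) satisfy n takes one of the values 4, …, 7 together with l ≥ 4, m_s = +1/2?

Per-shell orbital counts meeting the constraint:
n=5 → 9; n=6 → 20; n=7 → 33.
Orbitals: 9 + 20 + 33 = 62. With m_s fixed to +1/2 there is one state per orbital, so 62 states.

62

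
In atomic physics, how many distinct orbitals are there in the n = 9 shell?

The n = 9 shell contains n² = 9² = 81 orbitals.

81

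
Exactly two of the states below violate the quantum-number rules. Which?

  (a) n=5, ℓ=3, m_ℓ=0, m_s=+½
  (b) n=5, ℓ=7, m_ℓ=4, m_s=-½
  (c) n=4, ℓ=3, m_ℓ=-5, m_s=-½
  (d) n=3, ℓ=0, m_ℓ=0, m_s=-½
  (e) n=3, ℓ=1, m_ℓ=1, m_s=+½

(b) has ℓ = 7 ≥ n = 5, violating 0 ≤ ℓ ≤ n−1.
(c) has |m_ℓ| = 5 > ℓ = 3, violating −ℓ ≤ m_ℓ ≤ ℓ.
The remaining sets (a), (d), (e) satisfy all four rules.

(b) and (c)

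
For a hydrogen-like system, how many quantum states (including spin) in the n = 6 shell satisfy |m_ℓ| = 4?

8

Go through ℓ = 0, …, 5 (the values permitted for n = 6).
Contributions: ℓ=4 → 2; ℓ=5 → 2.
Orbitals: 2 + 2 = 4. Each orbital carries two spin states, so 4 × 2 = 8 states.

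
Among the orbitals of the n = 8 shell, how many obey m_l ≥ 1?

28

Go through l = 0, …, 7 (the values permitted for n = 8).
Per l-value: l=1 → 1; l=2 → 2; l=3 → 3; l=4 → 4; l=5 → 5; l=6 → 6; l=7 → 7.
Total orbitals: 1 + 2 + 3 + 4 + 5 + 6 + 7 = 28.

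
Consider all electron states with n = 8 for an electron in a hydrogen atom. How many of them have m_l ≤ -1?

56

The n = 8 shell has l = 0 through 7; check each.
Per l-value: l=1 → 1; l=2 → 2; l=3 → 3; l=4 → 4; l=5 → 5; l=6 → 6; l=7 → 7.
Orbitals: 1 + 2 + 3 + 4 + 5 + 6 + 7 = 28. Each orbital carries two spin states, so 28 × 2 = 56 states.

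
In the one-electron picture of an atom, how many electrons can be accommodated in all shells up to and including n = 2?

10

Total orbitals = 1² + 2² = 5. Doubling for spin gives 10 electrons.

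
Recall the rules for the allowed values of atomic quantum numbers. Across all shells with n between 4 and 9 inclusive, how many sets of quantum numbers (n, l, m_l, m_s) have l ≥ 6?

Per-shell orbital counts meeting the constraint:
n=7 → 13; n=8 → 28; n=9 → 45.
Orbitals: 13 + 28 + 45 = 86. Including both spin states (m_s = ±1/2) gives 2 × 86 = 172 states.

172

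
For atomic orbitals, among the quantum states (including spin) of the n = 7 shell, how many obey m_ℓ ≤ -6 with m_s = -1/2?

Orbitals with m_ℓ ≤ -6, by ℓ: ℓ=6 → 1.
Orbitals: 1. With m_s fixed to a single value there is one state per orbital, giving 1 state.

1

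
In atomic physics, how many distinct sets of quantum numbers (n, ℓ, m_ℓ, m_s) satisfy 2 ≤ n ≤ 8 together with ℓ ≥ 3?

290

Work shell by shell — for each n, count the (ℓ, m_ℓ) pairs that satisfy ℓ ≥ 3:
n=4 → 7; n=5 → 16; n=6 → 27; n=7 → 40; n=8 → 55.
Orbitals: 7 + 16 + 27 + 40 + 55 = 145. Including both spin states (m_s = ±1/2) gives 2 × 145 = 290 states.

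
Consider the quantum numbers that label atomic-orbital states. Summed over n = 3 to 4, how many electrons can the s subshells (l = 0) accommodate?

4

An s subshell (l = 0) exists for every n ≥ 1, so shells n = 3, 4 each contribute one — 2 subshells.
Since each s subshell holds 2(2·0+1) = 2 electrons, the total is 2 × 2 = 4.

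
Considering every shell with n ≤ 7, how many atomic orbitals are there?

140

Total orbitals = 1² + 2² + 3² + 4² + 5² + 6² + 7² = 140.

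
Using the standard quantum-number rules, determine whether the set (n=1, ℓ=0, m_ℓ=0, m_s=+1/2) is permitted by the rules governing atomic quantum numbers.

n = 1 is a positive integer. ℓ = 0 satisfies 0 ≤ ℓ ≤ n−1 = 0. m_ℓ = 0 lies in the range −ℓ … +ℓ (here 0). m_s = +1/2 is one of ±1/2.
All four constraints are satisfied.

Valid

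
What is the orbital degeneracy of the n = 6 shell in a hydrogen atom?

36

The n = 6 shell contains n² = 6² = 36 orbitals.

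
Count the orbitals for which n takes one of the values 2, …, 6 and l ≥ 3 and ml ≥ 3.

10

Count contributing orbitals for each principal shell:
n=4 → 1; n=5 → 3; n=6 → 6.
Total orbitals: 1 + 3 + 6 = 10.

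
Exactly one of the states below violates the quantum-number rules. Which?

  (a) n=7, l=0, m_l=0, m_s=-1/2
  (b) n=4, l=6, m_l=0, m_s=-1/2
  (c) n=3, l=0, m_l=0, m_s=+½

(b) has l = 6 ≥ n = 4, violating 0 ≤ l ≤ n−1.
The remaining sets (a), (c) satisfy all four rules.

(b)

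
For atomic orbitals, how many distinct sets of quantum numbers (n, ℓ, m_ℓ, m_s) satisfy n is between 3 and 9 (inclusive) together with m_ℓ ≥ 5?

40

Work shell by shell — for each n, count the (ℓ, m_ℓ) pairs that satisfy m_ℓ ≥ 5:
n=6 → 1; n=7 → 3; n=8 → 6; n=9 → 10.
Orbitals: 1 + 3 + 6 + 10 = 20. Including both spin states (m_s = ±1/2) gives 2 × 20 = 40 states.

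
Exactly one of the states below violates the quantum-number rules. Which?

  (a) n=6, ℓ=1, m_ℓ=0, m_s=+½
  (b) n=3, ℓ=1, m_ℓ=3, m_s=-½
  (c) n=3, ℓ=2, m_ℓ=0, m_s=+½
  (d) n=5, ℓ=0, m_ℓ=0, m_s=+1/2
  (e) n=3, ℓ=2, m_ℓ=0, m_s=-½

(b)

(b) has |m_ℓ| = 3 > ℓ = 1, violating −ℓ ≤ m_ℓ ≤ ℓ.
The remaining sets (a), (c), (d), (e) satisfy all four rules.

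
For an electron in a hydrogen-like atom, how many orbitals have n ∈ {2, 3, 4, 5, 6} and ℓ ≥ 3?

Count contributing orbitals for each principal shell:
n=4 → 7; n=5 → 16; n=6 → 27.
Total orbitals: 7 + 16 + 27 = 50.

50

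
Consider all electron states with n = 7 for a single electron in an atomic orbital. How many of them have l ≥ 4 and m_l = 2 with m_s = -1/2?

3

With n = 7 the allowed l are 0, 1, …, 6.
Contributions: l=4 → 1; l=5 → 1; l=6 → 1.
Orbitals: 1 + 1 + 1 = 3. With m_s fixed to a single value there is one state per orbital, giving 3 states.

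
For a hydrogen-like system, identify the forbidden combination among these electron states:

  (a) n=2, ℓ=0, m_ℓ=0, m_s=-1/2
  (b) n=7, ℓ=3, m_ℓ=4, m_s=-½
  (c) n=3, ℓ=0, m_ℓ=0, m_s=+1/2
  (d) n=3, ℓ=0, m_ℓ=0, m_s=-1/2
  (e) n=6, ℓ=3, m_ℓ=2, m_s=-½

(b) has |m_ℓ| = 4 > ℓ = 3, violating −ℓ ≤ m_ℓ ≤ ℓ.
The remaining sets (a), (c), (d), (e) satisfy all four rules.

(b)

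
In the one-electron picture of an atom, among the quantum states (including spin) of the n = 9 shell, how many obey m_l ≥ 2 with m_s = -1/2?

The n = 9 shell has l = 0 through 8; check each.
Orbitals with m_l ≥ 2, by l: l=2 → 1; l=3 → 2; l=4 → 3; l=5 → 4; l=6 → 5; l=7 → 6; l=8 → 7.
Orbitals: 1 + 2 + 3 + 4 + 5 + 6 + 7 = 28. With m_s fixed to a single value there is one state per orbital, giving 28 states.

28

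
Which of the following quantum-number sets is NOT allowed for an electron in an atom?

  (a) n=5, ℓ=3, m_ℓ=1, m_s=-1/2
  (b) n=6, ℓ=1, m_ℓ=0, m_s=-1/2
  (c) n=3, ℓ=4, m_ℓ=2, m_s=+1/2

(c)

(c) has ℓ = 4 ≥ n = 3, violating 0 ≤ ℓ ≤ n−1.
The remaining sets (a), (b) satisfy all four rules.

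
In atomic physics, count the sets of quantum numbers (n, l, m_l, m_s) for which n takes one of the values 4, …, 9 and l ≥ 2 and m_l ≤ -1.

Count contributing orbitals for each principal shell:
n=4 → 5; n=5 → 9; n=6 → 14; n=7 → 20; n=8 → 27; n=9 → 35.
Orbitals: 5 + 9 + 14 + 20 + 27 + 35 = 110. Including both spin states (m_s = ±1/2) gives 2 × 110 = 220 states.

220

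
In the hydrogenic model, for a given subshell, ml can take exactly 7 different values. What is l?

ml ranges over 2l+1 integers, so 2l+1 = 7 ⇒ l = 3.

l = 3 (f)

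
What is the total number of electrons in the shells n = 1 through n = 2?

10

Shell n has n² orbitals: 1²=1 + 2²=4 = 5 orbitals.
Two spin states per orbital: 2 × 5 = 10 electrons.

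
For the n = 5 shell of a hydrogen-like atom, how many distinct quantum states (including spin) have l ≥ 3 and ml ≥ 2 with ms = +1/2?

5

The n = 5 shell has l = 0 through 4; check each.
The (l, ml) pairs meeting l ≥ 3 and ml ≥ 2 give: l=3 → 2; l=4 → 3.
Orbitals: 2 + 3 = 5. With ms fixed to a single value there is one state per orbital, giving 5 states.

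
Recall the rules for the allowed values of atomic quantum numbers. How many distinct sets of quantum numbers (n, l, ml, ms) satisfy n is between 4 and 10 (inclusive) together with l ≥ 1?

Per-shell orbital counts meeting the constraint:
n=4 → 15; n=5 → 24; n=6 → 35; n=7 → 48; n=8 → 63; n=9 → 80; n=10 → 99.
Orbitals: 15 + 24 + 35 + 48 + 63 + 80 + 99 = 364. Including both spin states (ms = ±1/2) gives 2 × 364 = 728 states.

728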